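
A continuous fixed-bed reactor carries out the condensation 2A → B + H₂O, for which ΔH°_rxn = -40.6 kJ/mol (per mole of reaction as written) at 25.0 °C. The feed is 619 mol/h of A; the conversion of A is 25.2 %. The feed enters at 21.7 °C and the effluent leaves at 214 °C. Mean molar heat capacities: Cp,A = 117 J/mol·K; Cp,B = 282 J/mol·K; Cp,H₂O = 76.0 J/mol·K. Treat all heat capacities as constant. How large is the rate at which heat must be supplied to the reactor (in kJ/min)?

Extent of reaction ξ = 0.252 × 619 / 2 = 77.994 mol/h
Reaction term: ξ·ΔH°_rxn = 77.994 × -40.6 = -3166.6 kJ/h
Sensible, feed 21.7→25 °C: 239 kJ/h
Outlet flows (mol/h): A 463.01, B 77.994, H₂O 77.994
Sensible, products 25→214 °C: 15516 kJ/h
Q = ΔH = 12588 kJ/h = 3.4967 kW
Heat supplied = 209.8 kJ/min

Q_in = 210 kJ/min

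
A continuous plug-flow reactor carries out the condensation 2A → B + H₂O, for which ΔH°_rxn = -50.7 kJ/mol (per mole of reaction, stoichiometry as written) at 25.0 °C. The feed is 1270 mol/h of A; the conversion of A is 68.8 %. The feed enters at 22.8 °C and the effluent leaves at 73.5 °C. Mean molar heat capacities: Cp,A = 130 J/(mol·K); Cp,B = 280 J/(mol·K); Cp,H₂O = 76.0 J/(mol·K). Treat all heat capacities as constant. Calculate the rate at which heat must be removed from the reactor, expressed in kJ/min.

Extent of reaction ξ = 0.688 × 1270 / 2 = 436.88 mol/h
Reaction term: ξ·ΔH°_rxn = 436.88 × -50.7 = -22150 kJ/h
Sensible, feed 22.8→25 °C: 363.22 kJ/h
Outlet flows (mol/h): A 396.24, B 436.88, H₂O 436.88
Sensible, products 25→73.5 °C: 10041 kJ/h
Q = ΔH = -11745 kJ/h = -3.2625 kW
Heat removed = 195.75 kJ/min

Q_out = 196 kJ/min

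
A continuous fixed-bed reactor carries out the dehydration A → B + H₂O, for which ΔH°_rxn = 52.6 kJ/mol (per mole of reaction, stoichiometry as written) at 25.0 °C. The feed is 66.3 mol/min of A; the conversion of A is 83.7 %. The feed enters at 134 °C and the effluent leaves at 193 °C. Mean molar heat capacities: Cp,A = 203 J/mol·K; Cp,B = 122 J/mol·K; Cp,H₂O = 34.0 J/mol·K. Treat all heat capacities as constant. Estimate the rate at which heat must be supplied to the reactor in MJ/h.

Q_in = 196 MJ/h

Extent of reaction ξ = 0.837 × 66.3 = 55.493 mol/min
Reaction term: ξ·ΔH°_rxn = 55.493 × 52.6 = 2918.9 kJ/min
Sensible, feed 134→25 °C: -1467 kJ/min
Outlet flows (mol/min): A 10.807, B 55.493, H₂O 55.493
Sensible, products 25→193 °C: 1822.9 kJ/min
Q = ΔH = 3274.8 kJ/min = 54.581 kW
Heat supplied = 196.49 MJ/h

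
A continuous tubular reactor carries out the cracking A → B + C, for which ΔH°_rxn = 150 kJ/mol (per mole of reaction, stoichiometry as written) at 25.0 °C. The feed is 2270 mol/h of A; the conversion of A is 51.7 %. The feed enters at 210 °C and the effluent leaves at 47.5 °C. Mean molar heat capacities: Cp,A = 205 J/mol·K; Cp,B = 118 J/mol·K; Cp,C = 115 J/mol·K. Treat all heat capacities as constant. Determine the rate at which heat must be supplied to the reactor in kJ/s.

Q_in = 28.1 kJ/s

Extent of reaction ξ = 0.517 × 2270 = 1173.6 mol/h
Reaction term: ξ·ΔH°_rxn = 1173.6 × 150 = 176040 kJ/h
Sensible, feed 210→25 °C: -86090 kJ/h
Outlet flows (mol/h): A 1096.4, B 1173.6, C 1173.6
Sensible, products 25→47.5 °C: 11210 kJ/h
Q = ΔH = 101160 kJ/h = 28.1 kW
Heat supplied = 28.1 kJ/s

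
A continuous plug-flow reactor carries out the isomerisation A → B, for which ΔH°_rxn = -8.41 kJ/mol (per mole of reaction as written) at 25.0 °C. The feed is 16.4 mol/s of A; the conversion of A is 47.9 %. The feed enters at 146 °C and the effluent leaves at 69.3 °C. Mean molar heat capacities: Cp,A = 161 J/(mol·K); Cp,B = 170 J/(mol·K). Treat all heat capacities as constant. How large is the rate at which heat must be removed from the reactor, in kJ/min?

Extent of reaction ξ = 0.479 × 16.4 = 7.8556 mol/s
Reaction term: ξ·ΔH°_rxn = 7.8556 × -8.41 = -66.066 kJ/s
Sensible, feed 146→25 °C: -319.49 kJ/s
Outlet flows (mol/s): A 8.5444, B 7.8556
Sensible, products 25→69.3 °C: 120.1 kJ/s
Q = ΔH = -265.45 kJ/s = -265.45 kW
Heat removed = 15927 kJ/min

Q_out = 15900 kJ/min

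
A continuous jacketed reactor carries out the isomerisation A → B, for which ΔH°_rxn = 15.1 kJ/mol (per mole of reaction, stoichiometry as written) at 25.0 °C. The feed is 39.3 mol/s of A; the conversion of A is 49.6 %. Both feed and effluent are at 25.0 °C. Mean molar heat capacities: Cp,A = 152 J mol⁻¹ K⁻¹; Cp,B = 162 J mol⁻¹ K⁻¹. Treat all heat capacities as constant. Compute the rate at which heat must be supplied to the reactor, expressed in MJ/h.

Extent of reaction ξ = 0.496 × 39.3 = 19.493 mol/s
Reaction term: ξ·ΔH°_rxn = 19.493 × 15.1 = 294.34 kJ/s
Q = ΔH = 294.34 kJ/s = 294.34 kW
Heat supplied = 1059.6 MJ/h

Q_in = 1060 MJ/h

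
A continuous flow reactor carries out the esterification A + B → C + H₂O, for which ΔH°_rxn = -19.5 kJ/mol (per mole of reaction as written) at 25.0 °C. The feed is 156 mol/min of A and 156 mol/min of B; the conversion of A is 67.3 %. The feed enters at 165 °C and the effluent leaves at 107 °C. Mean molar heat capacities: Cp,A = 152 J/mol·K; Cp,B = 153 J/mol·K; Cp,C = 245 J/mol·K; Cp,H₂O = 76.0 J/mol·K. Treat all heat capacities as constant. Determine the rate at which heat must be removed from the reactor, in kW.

Q_out = 77.8 kW

Extent of reaction ξ = 0.673 × 156 = 104.99 mol/min
Reaction term: ξ·ΔH°_rxn = 104.99 × -19.5 = -2047.3 kJ/min
Sensible, feed 165→25 °C: -6661.2 kJ/min
Outlet flows (mol/min): A 51.012, B 51.012, C 104.99, H₂O 104.99
Sensible, products 25→107 °C: 4039.3 kJ/min
Q = ΔH = -4669.2 kJ/min = -77.819 kW
Heat removed = 77.819 kW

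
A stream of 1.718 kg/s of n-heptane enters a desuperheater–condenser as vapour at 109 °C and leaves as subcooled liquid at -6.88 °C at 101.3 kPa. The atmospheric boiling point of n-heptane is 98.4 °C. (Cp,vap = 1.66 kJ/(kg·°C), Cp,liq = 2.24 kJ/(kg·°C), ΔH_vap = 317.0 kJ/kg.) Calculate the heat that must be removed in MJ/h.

vapour 109→98.4 °C: -17.596 kJ/kg
condensation at 98.4 °C: -317 kJ/kg
liquid 98.4→-6.88 °C: -235.83 kJ/kg
Δh = -17.596 + -317 + -235.83 = -570.42 kJ/kg
Q = ṁ·Δh = 1.718 kg/s × -570.42 kJ/kg = -979.99 kJ/s
|Q| = 979.99 kW = 3528 MJ/h

Q_c = 3530 MJ/h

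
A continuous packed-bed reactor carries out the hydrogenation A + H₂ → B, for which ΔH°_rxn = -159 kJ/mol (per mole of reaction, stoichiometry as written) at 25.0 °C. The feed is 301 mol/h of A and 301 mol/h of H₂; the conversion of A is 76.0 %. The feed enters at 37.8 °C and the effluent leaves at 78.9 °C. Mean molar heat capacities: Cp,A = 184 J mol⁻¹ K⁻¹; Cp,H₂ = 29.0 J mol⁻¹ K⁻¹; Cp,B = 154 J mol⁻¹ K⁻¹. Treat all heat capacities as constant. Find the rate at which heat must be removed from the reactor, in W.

Q_out = 9570 W

Extent of reaction ξ = 0.760 × 301 = 228.76 mol/h
Reaction term: ξ·ΔH°_rxn = 228.76 × -159 = -36373 kJ/h
Sensible, feed 37.8→25 °C: -820.65 kJ/h
Outlet flows (mol/h): A 72.24, H₂ 72.24, B 228.76
Sensible, products 25→78.9 °C: 2728.2 kJ/h
Q = ΔH = -34465 kJ/h = -9.5737 kW
Heat removed = 9573.7 W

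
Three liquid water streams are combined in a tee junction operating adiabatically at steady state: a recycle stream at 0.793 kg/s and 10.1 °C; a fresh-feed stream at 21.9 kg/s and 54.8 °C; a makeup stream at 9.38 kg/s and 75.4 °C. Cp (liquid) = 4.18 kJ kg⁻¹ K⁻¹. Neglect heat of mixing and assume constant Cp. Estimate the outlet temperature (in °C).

Energy balance with Q = 0: Σ ṁᵢCp,ᵢ(T_out − Tᵢ) = 0
T_out = Σ ṁᵢCp,ᵢTᵢ / Σ ṁᵢCp,ᵢ
      = 8006.3 / 134.07 = 59.719 °C

T_out = 59.7 °C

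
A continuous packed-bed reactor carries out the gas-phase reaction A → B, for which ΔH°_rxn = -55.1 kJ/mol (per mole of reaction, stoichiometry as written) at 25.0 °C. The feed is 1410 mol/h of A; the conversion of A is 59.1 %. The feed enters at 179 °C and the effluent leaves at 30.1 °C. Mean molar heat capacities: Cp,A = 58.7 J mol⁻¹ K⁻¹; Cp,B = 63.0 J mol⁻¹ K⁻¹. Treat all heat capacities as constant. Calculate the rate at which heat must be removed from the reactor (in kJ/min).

Extent of reaction ξ = 0.591 × 1410 = 833.31 mol/h
Reaction term: ξ·ΔH°_rxn = 833.31 × -55.1 = -45915 kJ/h
Sensible, feed 179→25 °C: -12746 kJ/h
Outlet flows (mol/h): A 576.69, B 833.31
Sensible, products 25→30.1 °C: 440.39 kJ/h
Q = ΔH = -58221 kJ/h = -16.173 kW
Heat removed = 970.35 kJ/min

Q_out = 970 kJ/min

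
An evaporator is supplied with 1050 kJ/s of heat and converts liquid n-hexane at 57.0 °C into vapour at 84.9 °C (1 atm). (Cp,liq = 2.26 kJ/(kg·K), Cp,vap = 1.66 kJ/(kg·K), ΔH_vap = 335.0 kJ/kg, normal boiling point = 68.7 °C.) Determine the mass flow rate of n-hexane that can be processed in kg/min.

ṁ = 162 kg/min

Δh = 2.26×(68.7−57.0) + 335.0 + 1.66×(84.9−68.7) = 388.33 kJ/kg
Q = 1050 kJ/s = 1050 kJ/s = 63000 kJ/min
ṁ = Q/Δh = 63000 / 388.33 = 162.23 kg/min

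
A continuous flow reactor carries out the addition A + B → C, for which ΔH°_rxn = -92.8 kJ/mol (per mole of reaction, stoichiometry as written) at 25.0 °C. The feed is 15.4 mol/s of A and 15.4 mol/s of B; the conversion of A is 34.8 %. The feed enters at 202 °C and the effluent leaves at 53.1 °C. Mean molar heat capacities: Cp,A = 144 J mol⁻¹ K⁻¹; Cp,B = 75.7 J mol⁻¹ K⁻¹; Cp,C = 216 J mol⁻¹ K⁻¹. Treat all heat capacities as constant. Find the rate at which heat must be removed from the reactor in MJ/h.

Extent of reaction ξ = 0.348 × 15.4 = 5.3592 mol/s
Reaction term: ξ·ΔH°_rxn = 5.3592 × -92.8 = -497.33 kJ/s
Sensible, feed 202→25 °C: -598.86 kJ/s
Outlet flows (mol/s): A 10.041, B 10.041, C 5.3592
Sensible, products 25→53.1 °C: 94.516 kJ/s
Q = ΔH = -1001.7 kJ/s = -1001.7 kW
Heat removed = 3606 MJ/h

Q_out = 3610 MJ/h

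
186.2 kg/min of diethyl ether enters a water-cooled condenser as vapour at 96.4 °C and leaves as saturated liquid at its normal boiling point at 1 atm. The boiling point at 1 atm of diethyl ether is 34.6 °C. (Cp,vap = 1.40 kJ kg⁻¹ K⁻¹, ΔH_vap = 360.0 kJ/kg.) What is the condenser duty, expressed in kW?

Q_c = 1390 kW

vapour 96.4→34.6 °C: -86.52 kJ/kg
condensation at 34.6 °C: -360 kJ/kg
Δh = -86.52 + -360 = -446.52 kJ/kg
Q = ṁ·Δh = 186.2 kg/min × -446.52 kJ/kg = -83142 kJ/min
|Q| = 1385.7 kW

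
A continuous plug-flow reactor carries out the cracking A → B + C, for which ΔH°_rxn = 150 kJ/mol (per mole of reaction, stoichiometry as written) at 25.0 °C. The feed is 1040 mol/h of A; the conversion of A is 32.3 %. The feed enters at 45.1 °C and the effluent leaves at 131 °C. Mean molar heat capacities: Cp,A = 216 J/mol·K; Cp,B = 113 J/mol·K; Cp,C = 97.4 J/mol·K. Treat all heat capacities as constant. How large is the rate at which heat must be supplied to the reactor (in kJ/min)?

Extent of reaction ξ = 0.323 × 1040 = 335.92 mol/h
Reaction term: ξ·ΔH°_rxn = 335.92 × 150 = 50388 kJ/h
Sensible, feed 45.1→25 °C: -4515.3 kJ/h
Outlet flows (mol/h): A 704.08, B 335.92, C 335.92
Sensible, products 25→131 °C: 23612 kJ/h
Q = ΔH = 69485 kJ/h = 19.301 kW
Heat supplied = 1158.1 kJ/min

Q_in = 1160 kJ/min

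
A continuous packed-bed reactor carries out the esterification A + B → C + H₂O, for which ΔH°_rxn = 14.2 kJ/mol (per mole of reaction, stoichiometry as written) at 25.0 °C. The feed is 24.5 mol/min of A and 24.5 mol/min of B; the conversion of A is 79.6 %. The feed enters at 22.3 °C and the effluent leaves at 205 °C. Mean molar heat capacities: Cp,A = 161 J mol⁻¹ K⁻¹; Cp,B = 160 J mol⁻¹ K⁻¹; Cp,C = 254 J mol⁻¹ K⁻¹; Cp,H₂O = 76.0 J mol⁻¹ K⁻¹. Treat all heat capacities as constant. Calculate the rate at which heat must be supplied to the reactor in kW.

Extent of reaction ξ = 0.796 × 24.5 = 19.502 mol/min
Reaction term: ξ·ΔH°_rxn = 19.502 × 14.2 = 276.93 kJ/min
Sensible, feed 22.3→25 °C: 21.234 kJ/min
Outlet flows (mol/min): A 4.998, B 4.998, C 19.502, H₂O 19.502
Sensible, products 25→205 °C: 1447.2 kJ/min
Q = ΔH = 1745.4 kJ/min = 29.089 kW
Heat supplied = 29.089 kW

Q_in = 29.1 kW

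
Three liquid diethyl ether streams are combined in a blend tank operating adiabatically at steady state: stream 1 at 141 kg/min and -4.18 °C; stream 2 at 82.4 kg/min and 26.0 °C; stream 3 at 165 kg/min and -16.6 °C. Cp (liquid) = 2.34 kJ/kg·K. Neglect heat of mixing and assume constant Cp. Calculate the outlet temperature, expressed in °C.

T_out = -3.05 °C

Energy balance with Q = 0: Σ ṁᵢCp,ᵢ(T_out − Tᵢ) = 0
Σ ṁᵢCp,ᵢTᵢ = 141×2.34×-4.18 + 82.4×2.34×26.0 + 165×2.34×-16.6 = -2775.2
Σ ṁᵢCp,ᵢ = 141×2.34 + 82.4×2.34 + 165×2.34 = 908.86
T_out = -2775.2 / 908.86 = -3.0535 °C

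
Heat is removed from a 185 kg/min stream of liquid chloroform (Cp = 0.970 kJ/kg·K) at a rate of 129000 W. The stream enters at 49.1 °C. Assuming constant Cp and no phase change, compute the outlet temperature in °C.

T_out = 5.97 °C

Q = 129000 W = 7740 kJ/min
ΔT = Q/(ṁ·Cp) = 7740/(185×0.970) = 43.132 K
T_out = 49.1 − 43.132 = 5.9682 °C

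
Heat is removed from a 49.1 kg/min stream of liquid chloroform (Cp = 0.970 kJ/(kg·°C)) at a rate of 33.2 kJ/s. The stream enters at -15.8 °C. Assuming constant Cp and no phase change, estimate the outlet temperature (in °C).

T_out = -57.6 °C

Q = 33.2 kJ/s = 1992 kJ/min
ΔT = Q/(ṁ·Cp) = 1992/(49.1×0.970) = 41.825 K
T_out = -15.8 − 41.825 = -57.625 °C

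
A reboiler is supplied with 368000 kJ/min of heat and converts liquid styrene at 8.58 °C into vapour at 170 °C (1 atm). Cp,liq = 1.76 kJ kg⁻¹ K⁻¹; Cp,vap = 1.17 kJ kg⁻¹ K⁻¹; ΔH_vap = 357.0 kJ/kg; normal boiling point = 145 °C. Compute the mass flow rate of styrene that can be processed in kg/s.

Δh = 1.76×(145−8.58) + 357.0 + 1.17×(170−145) = 626.35 kJ/kg
Q = 368000 kJ/min = 6133.3 kJ/s = 6133.3 kJ/s
ṁ = Q/Δh = 6133.3 / 626.35 = 9.7922 kg/s

ṁ = 9.79 kg/s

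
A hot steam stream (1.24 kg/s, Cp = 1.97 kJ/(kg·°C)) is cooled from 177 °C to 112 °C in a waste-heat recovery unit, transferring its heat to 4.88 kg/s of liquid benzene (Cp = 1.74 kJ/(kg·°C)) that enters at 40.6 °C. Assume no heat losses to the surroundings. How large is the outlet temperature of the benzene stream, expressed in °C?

T_c,out = 59.3 °C

Heat released by hot stream: Q = 1.24 × 1.97 × (177 − 112) = 158.78 kJ/s
Energy balance on cold side (adiabatic exchanger): Q = ṁ_c·Cp_c·(T_c,out − T_c,in)
T_c,out = 40.6 + 158.78/(4.88 × 1.74) = 59.3 °C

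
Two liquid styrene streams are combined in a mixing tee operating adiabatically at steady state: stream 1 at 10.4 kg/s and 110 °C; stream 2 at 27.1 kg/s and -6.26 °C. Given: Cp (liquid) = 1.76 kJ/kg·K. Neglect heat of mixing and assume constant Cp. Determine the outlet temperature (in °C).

Energy balance with Q = 0: Σ ṁᵢCp,ᵢ(T_out − Tᵢ) = 0
Σ ṁᵢCp,ᵢTᵢ = 10.4×1.76×110 + 27.1×1.76×-6.26 = 1714.9
Σ ṁᵢCp,ᵢ = 10.4×1.76 + 27.1×1.76 = 66
T_out = 1714.9 / 66 = 25.983 °C

T_out = 26.0 °C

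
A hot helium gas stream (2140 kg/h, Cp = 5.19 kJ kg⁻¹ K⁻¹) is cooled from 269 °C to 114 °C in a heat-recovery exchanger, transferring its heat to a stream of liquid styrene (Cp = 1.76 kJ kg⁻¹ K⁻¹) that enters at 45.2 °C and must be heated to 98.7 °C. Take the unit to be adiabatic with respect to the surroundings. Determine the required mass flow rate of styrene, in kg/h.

ṁ_c = 18300 kg/h

Heat released by hot stream: Q = 2140 × 5.19 × (269 − 114) = 1.7215e+06 kJ/h
Energy balance on cold side (adiabatic exchanger): Q = ṁ_c·Cp_c·(T_c,out − T_c,in)
ṁ_c = 1.7215e+06 / [1.76 × (98.7 − 45.2)] = 18283 kg/h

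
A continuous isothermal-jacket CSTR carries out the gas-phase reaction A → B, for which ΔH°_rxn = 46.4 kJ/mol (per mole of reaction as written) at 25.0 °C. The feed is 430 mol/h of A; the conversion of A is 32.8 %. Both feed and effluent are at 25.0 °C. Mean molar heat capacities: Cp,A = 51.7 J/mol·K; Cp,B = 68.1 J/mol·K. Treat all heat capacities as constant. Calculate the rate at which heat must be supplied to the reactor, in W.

Q_in = 1820 W

Extent of reaction ξ = 0.328 × 430 = 141.04 mol/h
Reaction term: ξ·ΔH°_rxn = 141.04 × 46.4 = 6544.3 kJ/h
Q = ΔH = 6544.3 kJ/h = 1.8178 kW
Heat supplied = 1817.8 W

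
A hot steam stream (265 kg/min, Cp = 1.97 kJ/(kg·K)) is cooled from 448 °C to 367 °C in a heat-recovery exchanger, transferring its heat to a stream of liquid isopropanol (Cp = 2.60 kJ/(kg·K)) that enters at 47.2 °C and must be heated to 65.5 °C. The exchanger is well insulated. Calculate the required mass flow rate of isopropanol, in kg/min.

Heat released by hot stream: Q = 265 × 1.97 × (448 − 367) = 42286 kJ/min
Energy balance on cold side (adiabatic exchanger): Q = ṁ_c·Cp_c·(T_c,out − T_c,in)
ṁ_c = 42286 / [2.60 × (65.5 − 47.2)] = 888.74 kg/min

ṁ_c = 889 kg/min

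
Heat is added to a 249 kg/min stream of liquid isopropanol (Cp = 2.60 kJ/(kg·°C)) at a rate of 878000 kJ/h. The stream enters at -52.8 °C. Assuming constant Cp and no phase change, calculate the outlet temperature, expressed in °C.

T_out = -30.2 °C

Q = 878000 kJ/h = 14633 kJ/min
ΔT = Q/(ṁ·Cp) = 14633/(249×2.60) = 22.603 K
T_out = -52.8 + 22.603 = -30.197 °C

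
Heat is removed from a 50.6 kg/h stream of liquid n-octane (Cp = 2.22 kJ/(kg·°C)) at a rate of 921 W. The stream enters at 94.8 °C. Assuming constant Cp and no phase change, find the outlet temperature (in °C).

Q = 921 W = 3315.6 kJ/h
ΔT = Q/(ṁ·Cp) = 3315.6/(50.6×2.22) = 29.516 K
T_out = 94.8 − 29.516 = 65.284 °C

T_out = 65.3 °C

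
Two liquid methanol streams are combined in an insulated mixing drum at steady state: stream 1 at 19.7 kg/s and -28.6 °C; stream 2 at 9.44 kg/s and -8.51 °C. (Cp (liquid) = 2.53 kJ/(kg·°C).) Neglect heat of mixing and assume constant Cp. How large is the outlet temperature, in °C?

T_out = -22.1 °C

Energy balance with Q = 0: Σ ṁᵢCp,ᵢ(T_out − Tᵢ) = 0
T_out = Σ ṁᵢCp,ᵢTᵢ / Σ ṁᵢCp,ᵢ
      = -1628.7 / 73.724 = -22.092 °C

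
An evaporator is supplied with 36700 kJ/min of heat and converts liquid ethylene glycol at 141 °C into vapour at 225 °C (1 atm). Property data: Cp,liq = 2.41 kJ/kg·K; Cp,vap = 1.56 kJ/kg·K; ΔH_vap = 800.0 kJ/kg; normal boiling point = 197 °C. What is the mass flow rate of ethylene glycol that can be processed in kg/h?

ṁ = 2250 kg/h

Δh = 2.41×(197−141) + 800.0 + 1.56×(225−197) = 978.64 kJ/kg
Q = 36700 kJ/min = 611.67 kJ/s = 2.202e+06 kJ/h
ṁ = Q/Δh = 2.202e+06 / 978.64 = 2250.1 kg/h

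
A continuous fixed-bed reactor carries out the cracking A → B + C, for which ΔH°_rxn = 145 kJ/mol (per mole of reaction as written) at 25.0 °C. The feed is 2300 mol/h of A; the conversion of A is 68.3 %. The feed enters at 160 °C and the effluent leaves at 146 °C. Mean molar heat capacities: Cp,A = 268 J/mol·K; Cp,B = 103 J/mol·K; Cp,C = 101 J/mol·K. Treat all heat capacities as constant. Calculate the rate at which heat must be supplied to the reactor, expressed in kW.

Extent of reaction ξ = 0.683 × 2300 = 1570.9 mol/h
Reaction term: ξ·ΔH°_rxn = 1570.9 × 145 = 227780 kJ/h
Sensible, feed 160→25 °C: -83214 kJ/h
Outlet flows (mol/h): A 729.1, B 1570.9, C 1570.9
Sensible, products 25→146 °C: 62419 kJ/h
Q = ΔH = 206990 kJ/h = 57.496 kW
Heat supplied = 57.496 kW

Q_in = 57.5 kW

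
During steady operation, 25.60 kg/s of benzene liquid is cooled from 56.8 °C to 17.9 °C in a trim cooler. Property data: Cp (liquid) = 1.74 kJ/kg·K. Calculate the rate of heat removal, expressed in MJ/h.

Q_c = 6240 MJ/h

Q = ṁ·Cp·ΔT = 25.60 × 1.74 × (17.9 − 56.8) = -1732.8 kJ/s
Cooling duty = 6237.9 MJ/h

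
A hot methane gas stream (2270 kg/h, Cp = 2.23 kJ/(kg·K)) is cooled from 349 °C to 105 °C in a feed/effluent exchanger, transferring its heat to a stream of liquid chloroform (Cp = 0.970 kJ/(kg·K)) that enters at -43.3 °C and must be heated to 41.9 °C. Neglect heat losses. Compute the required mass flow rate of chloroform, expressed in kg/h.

ṁ_c = 14900 kg/h

Heat released by hot stream: Q = 2270 × 2.23 × (349 − 105) = 1.2352e+06 kJ/h
Energy balance on cold side (adiabatic exchanger): Q = ṁ_c·Cp_c·(T_c,out − T_c,in)
ṁ_c = 1.2352e+06 / [0.970 × (41.9 − -43.3)] = 14945 kg/h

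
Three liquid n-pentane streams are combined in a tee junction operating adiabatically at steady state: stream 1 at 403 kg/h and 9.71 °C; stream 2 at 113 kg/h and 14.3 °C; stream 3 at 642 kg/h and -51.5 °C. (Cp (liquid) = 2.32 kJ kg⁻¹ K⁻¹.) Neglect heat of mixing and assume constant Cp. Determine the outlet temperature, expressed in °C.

Energy balance with Q = 0: Σ ṁᵢCp,ᵢ(T_out − Tᵢ) = 0
T_out = Σ ṁᵢCp,ᵢTᵢ / Σ ṁᵢCp,ᵢ
      = -63879 / 2686.6 = -23.777 °C

T_out = -23.8 °C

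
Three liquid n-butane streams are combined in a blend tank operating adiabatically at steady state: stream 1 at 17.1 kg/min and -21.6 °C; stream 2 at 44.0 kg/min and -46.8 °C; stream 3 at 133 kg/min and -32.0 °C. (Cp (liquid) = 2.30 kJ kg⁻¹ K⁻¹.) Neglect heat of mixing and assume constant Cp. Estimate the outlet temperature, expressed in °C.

No heat crosses the boundary, so H_out = H_in.
Σ ṁᵢCp,ᵢTᵢ = 17.1×2.30×-21.6 + 44.0×2.30×-46.8 + 133×2.30×-32.0 = -15374
Σ ṁᵢCp,ᵢ = 17.1×2.30 + 44.0×2.30 + 133×2.30 = 446.43
T_out = -15374 / 446.43 = -34.439 °C

T_out = -34.4 °C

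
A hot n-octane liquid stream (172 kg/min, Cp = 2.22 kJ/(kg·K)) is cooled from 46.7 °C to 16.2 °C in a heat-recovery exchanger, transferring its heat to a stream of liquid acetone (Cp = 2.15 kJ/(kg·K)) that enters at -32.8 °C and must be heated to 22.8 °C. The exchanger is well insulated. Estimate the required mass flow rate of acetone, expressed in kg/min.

Heat released by hot stream: Q = 172 × 2.22 × (46.7 − 16.2) = 11646 kJ/min
Energy balance on cold side (adiabatic exchanger): Q = ṁ_c·Cp_c·(T_c,out − T_c,in)
ṁ_c = 11646 / [2.15 × (22.8 − -32.8)] = 97.424 kg/min

ṁ_c = 97.4 kg/min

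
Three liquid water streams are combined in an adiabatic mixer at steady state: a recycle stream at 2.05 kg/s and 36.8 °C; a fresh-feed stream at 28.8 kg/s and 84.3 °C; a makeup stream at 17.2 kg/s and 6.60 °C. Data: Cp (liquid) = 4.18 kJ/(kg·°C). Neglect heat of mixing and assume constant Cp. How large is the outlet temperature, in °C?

Adiabatic, steady state ⇒ Σ ṁᵢCp,ᵢ(T_out − Tᵢ) = 0
T_out = Σ ṁᵢCp,ᵢTᵢ / Σ ṁᵢCp,ᵢ
      = 10938 / 200.85 = 54.46 °C

T_out = 54.5 °C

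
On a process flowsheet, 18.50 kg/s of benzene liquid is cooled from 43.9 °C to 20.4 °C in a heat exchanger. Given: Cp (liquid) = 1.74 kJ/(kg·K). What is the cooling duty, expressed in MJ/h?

Q_c = 2720 MJ/h

Q = ṁ·Cp·ΔT = 18.50 × 1.74 × (20.4 − 43.9) = -756.46 kJ/s
Cooling duty = 2723.3 MJ/h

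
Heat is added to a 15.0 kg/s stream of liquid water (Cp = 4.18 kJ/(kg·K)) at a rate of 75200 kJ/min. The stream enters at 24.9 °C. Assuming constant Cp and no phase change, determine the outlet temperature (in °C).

Q = 75200 kJ/min = 1253.3 kJ/s
ΔT = Q/(ṁ·Cp) = 1253.3/(15.0×4.18) = 19.989 K
T_out = 24.9 + 19.989 = 44.889 °C

T_out = 44.9 °C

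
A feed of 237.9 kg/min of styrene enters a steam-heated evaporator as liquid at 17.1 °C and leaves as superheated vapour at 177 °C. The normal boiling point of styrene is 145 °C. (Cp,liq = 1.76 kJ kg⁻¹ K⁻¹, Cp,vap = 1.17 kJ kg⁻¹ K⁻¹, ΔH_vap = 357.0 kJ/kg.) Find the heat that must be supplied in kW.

liquid 17.1→145 °C: 225.1 kJ/kg
vaporisation at 145 °C: 357 kJ/kg
vapour 145→177 °C: 37.44 kJ/kg
Δh = 225.1 + 357 + 37.44 = 619.54 kJ/kg
Q = ṁ·Δh = 237.9 kg/min × 619.54 kJ/kg = 147390 kJ/min
|Q| = 2456.5 kW

Q = 2460 kW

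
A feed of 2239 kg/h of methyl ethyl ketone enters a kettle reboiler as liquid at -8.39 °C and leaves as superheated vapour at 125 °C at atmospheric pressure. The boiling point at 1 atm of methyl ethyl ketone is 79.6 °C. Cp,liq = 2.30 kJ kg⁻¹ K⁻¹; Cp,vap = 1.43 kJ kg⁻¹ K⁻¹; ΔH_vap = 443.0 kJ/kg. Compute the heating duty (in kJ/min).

Q = 26500 kJ/min

liquid -8.39→79.6 °C: 202.38 kJ/kg
vaporisation at 79.6 °C: 443 kJ/kg
vapour 79.6→125 °C: 64.922 kJ/kg
Δh = 202.38 + 443 + 64.922 = 710.3 kJ/kg
Q = ṁ·Δh = 2239 kg/h × 710.3 kJ/kg = 1.5904e+06 kJ/h
|Q| = 441.77 kW = 26506 kJ/min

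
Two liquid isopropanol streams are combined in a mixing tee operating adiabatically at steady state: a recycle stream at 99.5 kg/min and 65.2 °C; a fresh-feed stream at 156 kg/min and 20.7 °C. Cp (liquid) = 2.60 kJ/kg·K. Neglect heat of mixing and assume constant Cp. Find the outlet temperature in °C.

Adiabatic, steady state ⇒ Σ ṁᵢCp,ᵢ(T_out − Tᵢ) = 0
T_out = Σ ṁᵢCp,ᵢTᵢ / Σ ṁᵢCp,ᵢ
      = 25263 / 664.3 = 38.03 °C

T_out = 38.0 °C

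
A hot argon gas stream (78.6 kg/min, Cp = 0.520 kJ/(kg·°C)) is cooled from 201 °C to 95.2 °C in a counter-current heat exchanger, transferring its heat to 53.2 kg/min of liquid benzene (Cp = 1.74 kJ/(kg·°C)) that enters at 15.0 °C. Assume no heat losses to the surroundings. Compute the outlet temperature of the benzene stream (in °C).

Heat released by hot stream: Q = 78.6 × 0.520 × (201 − 95.2) = 4324.3 kJ/min
Energy balance on cold side (adiabatic exchanger): Q = ṁ_c·Cp_c·(T_c,out − T_c,in)
T_c,out = 15.0 + 4324.3/(53.2 × 1.74) = 61.714 °C

T_c,out = 61.7 °C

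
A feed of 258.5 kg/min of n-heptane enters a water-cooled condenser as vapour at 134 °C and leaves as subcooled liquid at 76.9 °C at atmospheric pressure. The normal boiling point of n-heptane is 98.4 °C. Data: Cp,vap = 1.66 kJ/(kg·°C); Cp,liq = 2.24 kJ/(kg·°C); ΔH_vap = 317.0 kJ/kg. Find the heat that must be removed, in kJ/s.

vapour 134→98.4 °C: -59.096 kJ/kg
condensation at 98.4 °C: -317 kJ/kg
liquid 98.4→76.9 °C: -48.16 kJ/kg
Δh = -59.096 + -317 + -48.16 = -424.26 kJ/kg
Q = ṁ·Δh = 258.5 kg/min × -424.26 kJ/kg = -109670 kJ/min
|Q| = 1827.8 kW

Q_c = 1830 kJ/s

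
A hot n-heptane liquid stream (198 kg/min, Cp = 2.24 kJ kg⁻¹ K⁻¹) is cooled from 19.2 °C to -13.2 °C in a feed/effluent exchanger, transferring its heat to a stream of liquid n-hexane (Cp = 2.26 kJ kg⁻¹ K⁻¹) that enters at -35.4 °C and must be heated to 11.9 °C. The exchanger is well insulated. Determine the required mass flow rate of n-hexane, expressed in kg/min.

ṁ_c = 134 kg/min

Heat released by hot stream: Q = 198 × 2.24 × (19.2 − -13.2) = 14370 kJ/min
Energy balance on cold side (adiabatic exchanger): Q = ṁ_c·Cp_c·(T_c,out − T_c,in)
ṁ_c = 14370 / [2.26 × (11.9 − -35.4)] = 134.43 kg/min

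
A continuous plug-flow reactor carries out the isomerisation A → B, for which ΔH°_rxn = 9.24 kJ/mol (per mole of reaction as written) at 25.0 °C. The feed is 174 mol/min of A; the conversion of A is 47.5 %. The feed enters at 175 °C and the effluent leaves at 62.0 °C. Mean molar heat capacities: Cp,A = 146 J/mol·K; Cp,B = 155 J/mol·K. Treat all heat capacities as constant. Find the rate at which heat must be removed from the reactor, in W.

Q_out = 34700 W

Extent of reaction ξ = 0.475 × 174 = 82.65 mol/min
Reaction term: ξ·ΔH°_rxn = 82.65 × 9.24 = 763.69 kJ/min
Sensible, feed 175→25 °C: -3810.6 kJ/min
Outlet flows (mol/min): A 91.35, B 82.65
Sensible, products 25→62.0 °C: 967.47 kJ/min
Q = ΔH = -2079.4 kJ/min = -34.657 kW
Heat removed = 34657 W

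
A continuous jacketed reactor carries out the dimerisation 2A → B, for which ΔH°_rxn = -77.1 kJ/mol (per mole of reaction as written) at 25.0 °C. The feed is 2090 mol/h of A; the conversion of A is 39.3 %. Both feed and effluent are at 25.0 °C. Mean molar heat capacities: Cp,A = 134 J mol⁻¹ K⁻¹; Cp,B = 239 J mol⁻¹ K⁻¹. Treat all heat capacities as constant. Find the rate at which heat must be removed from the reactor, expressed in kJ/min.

Q_out = 528 kJ/min

Extent of reaction ξ = 0.393 × 2090 / 2 = 410.69 mol/h
Reaction term: ξ·ΔH°_rxn = 410.69 × -77.1 = -31664 kJ/h
Q = ΔH = -31664 kJ/h = -8.7955 kW
Heat removed = 527.73 kJ/min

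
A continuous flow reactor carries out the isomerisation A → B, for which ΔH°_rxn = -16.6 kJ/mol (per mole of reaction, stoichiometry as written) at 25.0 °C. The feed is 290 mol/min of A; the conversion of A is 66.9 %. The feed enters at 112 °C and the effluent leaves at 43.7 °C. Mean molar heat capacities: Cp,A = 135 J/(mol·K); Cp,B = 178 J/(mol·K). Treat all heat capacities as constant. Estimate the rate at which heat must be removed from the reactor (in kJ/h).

Q_out = 344000 kJ/h

Extent of reaction ξ = 0.669 × 290 = 194.01 mol/min
Reaction term: ξ·ΔH°_rxn = 194.01 × -16.6 = -3220.6 kJ/min
Sensible, feed 112→25 °C: -3406.1 kJ/min
Outlet flows (mol/min): A 95.99, B 194.01
Sensible, products 25→43.7 °C: 888.11 kJ/min
Q = ΔH = -5738.5 kJ/min = -95.642 kW
Heat removed = 344310 kJ/h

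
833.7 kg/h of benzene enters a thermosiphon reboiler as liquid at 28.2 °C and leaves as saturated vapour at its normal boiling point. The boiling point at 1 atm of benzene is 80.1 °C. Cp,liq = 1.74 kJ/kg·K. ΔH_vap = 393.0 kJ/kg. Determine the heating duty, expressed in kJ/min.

liquid 28.2→80.1 °C: 90.306 kJ/kg
vaporisation at 80.1 °C: 393 kJ/kg
Δh = 90.306 + 393 = 483.31 kJ/kg
Q = ṁ·Δh = 833.7 kg/h × 483.31 kJ/kg = 402930 kJ/h
|Q| = 111.93 kW = 6715.5 kJ/min

Q = 6720 kJ/min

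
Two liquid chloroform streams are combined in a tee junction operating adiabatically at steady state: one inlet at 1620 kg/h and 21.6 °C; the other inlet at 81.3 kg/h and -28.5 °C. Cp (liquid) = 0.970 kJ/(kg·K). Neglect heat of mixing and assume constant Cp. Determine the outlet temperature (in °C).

No heat crosses the boundary, so H_out = H_in.
T_out = Σ ṁᵢCp,ᵢTᵢ / Σ ṁᵢCp,ᵢ
      = 31695 / 1650.3 = 19.206 °C

T_out = 19.2 °C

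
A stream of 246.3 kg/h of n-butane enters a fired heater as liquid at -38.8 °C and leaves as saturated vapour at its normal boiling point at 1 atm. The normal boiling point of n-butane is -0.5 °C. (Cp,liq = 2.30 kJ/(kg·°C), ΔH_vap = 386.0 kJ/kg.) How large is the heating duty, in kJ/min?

Q = 1950 kJ/min

liquid -38.8→-0.5 °C: 88.09 kJ/kg
vaporisation at -0.5 °C: 386 kJ/kg
Δh = 88.09 + 386 = 474.09 kJ/kg
Q = ṁ·Δh = 246.3 kg/h × 474.09 kJ/kg = 116770 kJ/h
|Q| = 32.436 kW = 1946.1 kJ/min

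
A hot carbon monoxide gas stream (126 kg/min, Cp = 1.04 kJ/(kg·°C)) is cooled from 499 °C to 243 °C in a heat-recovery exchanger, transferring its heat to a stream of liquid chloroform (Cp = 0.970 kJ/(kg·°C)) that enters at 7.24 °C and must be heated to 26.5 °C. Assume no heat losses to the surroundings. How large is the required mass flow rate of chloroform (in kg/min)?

ṁ_c = 1800 kg/min

Heat released by hot stream: Q = 126 × 1.04 × (499 − 243) = 33546 kJ/min
Energy balance on cold side (adiabatic exchanger): Q = ṁ_c·Cp_c·(T_c,out − T_c,in)
ṁ_c = 33546 / [0.970 × (26.5 − 7.24)] = 1795.6 kg/min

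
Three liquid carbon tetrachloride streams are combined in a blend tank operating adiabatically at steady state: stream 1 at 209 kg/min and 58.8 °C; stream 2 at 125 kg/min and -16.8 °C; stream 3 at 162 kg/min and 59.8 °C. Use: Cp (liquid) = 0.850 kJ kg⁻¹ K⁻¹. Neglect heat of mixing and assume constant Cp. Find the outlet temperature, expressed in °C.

No heat crosses the boundary, so H_out = H_in.
Σ ṁᵢCp,ᵢTᵢ = 209×0.850×58.8 + 125×0.850×-16.8 + 162×0.850×59.8 = 16895
Σ ṁᵢCp,ᵢ = 209×0.850 + 125×0.850 + 162×0.850 = 421.6
T_out = 16895 / 421.6 = 40.074 °C

T_out = 40.1 °C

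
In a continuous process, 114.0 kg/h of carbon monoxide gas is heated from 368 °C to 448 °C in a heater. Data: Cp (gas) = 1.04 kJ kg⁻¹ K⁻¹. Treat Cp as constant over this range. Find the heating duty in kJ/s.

Q = ṁ·Cp·ΔT = 114.0 × 1.04 × (448 − 368) = 9484.8 kJ/h
Converting: 9484.8 / 3600 s = 2.6347 kW

Q = 2.63 kJ/s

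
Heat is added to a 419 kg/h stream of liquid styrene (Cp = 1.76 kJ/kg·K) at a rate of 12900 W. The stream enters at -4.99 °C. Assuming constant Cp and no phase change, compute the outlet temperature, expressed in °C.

Q = 12900 W = 46440 kJ/h
ΔT = Q/(ṁ·Cp) = 46440/(419×1.76) = 62.975 K
T_out = -4.99 + 62.975 = 57.985 °C

T_out = 58.0 °C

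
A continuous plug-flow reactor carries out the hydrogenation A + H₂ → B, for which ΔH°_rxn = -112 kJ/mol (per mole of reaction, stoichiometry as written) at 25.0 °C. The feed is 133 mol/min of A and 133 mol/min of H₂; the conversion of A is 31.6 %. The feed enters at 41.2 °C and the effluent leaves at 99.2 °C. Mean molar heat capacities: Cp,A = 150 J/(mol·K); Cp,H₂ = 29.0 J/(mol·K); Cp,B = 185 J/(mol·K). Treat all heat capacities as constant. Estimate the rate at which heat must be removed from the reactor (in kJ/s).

Q_out = 55.1 kJ/s

Extent of reaction ξ = 0.316 × 133 = 42.028 mol/min
Reaction term: ξ·ΔH°_rxn = 42.028 × -112 = -4707.1 kJ/min
Sensible, feed 41.2→25 °C: -385.67 kJ/min
Outlet flows (mol/min): A 90.972, H₂ 90.972, B 42.028
Sensible, products 25→99.2 °C: 1785.2 kJ/min
Q = ΔH = -3307.6 kJ/min = -55.127 kW
Heat removed = 55.127 kJ/s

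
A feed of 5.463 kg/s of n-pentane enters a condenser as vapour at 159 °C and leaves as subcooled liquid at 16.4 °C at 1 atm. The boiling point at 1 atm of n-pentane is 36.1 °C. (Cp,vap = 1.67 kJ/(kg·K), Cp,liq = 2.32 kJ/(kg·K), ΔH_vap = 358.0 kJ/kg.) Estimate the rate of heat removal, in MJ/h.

Q_c = 12000 MJ/h

vapour 159→36.1 °C: -205.24 kJ/kg
condensation at 36.1 °C: -358 kJ/kg
liquid 36.1→16.4 °C: -45.704 kJ/kg
Δh = -205.24 + -358 + -45.704 = -608.95 kJ/kg
Q = ṁ·Δh = 5.463 kg/s × -608.95 kJ/kg = -3326.7 kJ/s
|Q| = 3326.7 kW = 11976 MJ/h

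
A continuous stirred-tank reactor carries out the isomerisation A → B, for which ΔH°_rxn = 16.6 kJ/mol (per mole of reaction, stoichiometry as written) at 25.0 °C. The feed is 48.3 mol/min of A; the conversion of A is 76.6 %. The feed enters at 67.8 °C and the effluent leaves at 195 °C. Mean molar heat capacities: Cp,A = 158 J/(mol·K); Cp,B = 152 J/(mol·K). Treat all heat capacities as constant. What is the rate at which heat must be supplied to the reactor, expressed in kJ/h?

Extent of reaction ξ = 0.766 × 48.3 = 36.998 mol/min
Reaction term: ξ·ΔH°_rxn = 36.998 × 16.6 = 614.16 kJ/min
Sensible, feed 67.8→25 °C: -326.62 kJ/min
Outlet flows (mol/min): A 11.302, B 36.998
Sensible, products 25→195 °C: 1259.6 kJ/min
Q = ΔH = 1547.1 kJ/min = 25.786 kW
Heat supplied = 92828 kJ/h

Q_in = 92800 kJ/h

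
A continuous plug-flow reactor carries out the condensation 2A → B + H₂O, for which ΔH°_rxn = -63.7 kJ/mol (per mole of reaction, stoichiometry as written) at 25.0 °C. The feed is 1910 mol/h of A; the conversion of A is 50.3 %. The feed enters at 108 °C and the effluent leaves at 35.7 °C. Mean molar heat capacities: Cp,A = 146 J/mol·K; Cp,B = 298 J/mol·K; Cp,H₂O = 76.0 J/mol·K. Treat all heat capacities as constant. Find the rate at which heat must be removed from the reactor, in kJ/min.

Extent of reaction ξ = 0.503 × 1910 / 2 = 480.37 mol/h
Reaction term: ξ·ΔH°_rxn = 480.37 × -63.7 = -30599 kJ/h
Sensible, feed 108→25 °C: -23145 kJ/h
Outlet flows (mol/h): A 949.27, B 480.37, H₂O 480.37
Sensible, products 25→35.7 °C: 3405.3 kJ/h
Q = ΔH = -50339 kJ/h = -13.983 kW
Heat removed = 838.99 kJ/min

Q_out = 839 kJ/min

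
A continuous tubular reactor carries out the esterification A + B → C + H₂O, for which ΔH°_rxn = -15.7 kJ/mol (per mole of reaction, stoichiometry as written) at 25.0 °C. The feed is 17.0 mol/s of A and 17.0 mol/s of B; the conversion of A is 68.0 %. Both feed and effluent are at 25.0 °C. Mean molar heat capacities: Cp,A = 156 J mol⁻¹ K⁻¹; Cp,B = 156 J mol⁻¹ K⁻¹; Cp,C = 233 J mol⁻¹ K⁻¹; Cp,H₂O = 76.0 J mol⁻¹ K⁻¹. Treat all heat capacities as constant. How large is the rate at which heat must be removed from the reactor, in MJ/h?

Q_out = 653 MJ/h

Extent of reaction ξ = 0.680 × 17.0 = 11.56 mol/s
Reaction term: ξ·ΔH°_rxn = 11.56 × -15.7 = -181.49 kJ/s
Q = ΔH = -181.49 kJ/s = -181.49 kW
Heat removed = 653.37 MJ/h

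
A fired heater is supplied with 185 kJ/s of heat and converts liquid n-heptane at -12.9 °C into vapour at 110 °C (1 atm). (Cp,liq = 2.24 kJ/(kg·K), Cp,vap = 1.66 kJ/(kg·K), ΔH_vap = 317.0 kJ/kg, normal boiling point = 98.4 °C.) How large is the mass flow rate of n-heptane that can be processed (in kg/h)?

ṁ = 1140 kg/h

Δh = 2.24×(98.4−-12.9) + 317.0 + 1.66×(110−98.4) = 585.57 kJ/kg
Q = 185 kJ/s = 185 kJ/s = 666000 kJ/h
ṁ = Q/Δh = 666000 / 585.57 = 1137.4 kg/h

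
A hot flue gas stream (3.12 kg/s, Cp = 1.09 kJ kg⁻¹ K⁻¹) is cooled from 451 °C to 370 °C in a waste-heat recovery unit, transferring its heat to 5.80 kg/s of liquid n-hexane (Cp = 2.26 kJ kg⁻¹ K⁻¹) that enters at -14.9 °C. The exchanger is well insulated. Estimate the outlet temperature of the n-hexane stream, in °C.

Heat released by hot stream: Q = 3.12 × 1.09 × (451 − 370) = 275.46 kJ/s
Energy balance on cold side (adiabatic exchanger): Q = ṁ_c·Cp_c·(T_c,out − T_c,in)
T_c,out = -14.9 + 275.46/(5.80 × 2.26) = 6.115 °C

T_c,out = 6.12 °C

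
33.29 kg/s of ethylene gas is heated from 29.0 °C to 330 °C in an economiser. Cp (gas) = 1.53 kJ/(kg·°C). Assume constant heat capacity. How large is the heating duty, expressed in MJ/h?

Q = ṁ·Cp·ΔT = 33.29 × 1.53 × (330 − 29.0) = 15331 kJ/s
Heating duty = 55192 MJ/h

Q = 55200 MJ/h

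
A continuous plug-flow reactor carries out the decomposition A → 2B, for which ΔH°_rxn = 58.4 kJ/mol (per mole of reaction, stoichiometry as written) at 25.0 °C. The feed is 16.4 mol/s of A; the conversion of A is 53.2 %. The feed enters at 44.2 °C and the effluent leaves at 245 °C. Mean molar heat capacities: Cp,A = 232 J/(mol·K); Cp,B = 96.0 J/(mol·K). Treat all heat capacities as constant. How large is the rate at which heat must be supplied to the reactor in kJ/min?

Extent of reaction ξ = 0.532 × 16.4 = 8.7248 mol/s
Reaction term: ξ·ΔH°_rxn = 8.7248 × 58.4 = 509.53 kJ/s
Sensible, feed 44.2→25 °C: -73.052 kJ/s
Outlet flows (mol/s): A 7.6752, B 17.45
Sensible, products 25→245 °C: 760.28 kJ/s
Q = ΔH = 1196.8 kJ/s = 1196.8 kW
Heat supplied = 71805 kJ/min

Q_in = 71800 kJ/min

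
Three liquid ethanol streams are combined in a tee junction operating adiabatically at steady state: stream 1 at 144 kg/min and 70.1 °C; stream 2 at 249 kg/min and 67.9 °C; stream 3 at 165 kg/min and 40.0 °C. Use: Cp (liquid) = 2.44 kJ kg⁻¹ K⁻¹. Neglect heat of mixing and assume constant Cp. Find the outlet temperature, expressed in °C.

No heat crosses the boundary, so H_out = H_in.
T_out = Σ ṁᵢCp,ᵢTᵢ / Σ ṁᵢCp,ᵢ
      = 81988 / 1361.5 = 60.218 °C

T_out = 60.2 °C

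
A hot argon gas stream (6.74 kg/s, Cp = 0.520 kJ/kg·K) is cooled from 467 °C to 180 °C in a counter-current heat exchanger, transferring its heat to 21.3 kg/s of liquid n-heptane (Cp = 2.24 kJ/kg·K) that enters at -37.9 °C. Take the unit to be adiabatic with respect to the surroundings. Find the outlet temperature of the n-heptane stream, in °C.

Heat released by hot stream: Q = 6.74 × 0.520 × (467 − 180) = 1005.9 kJ/s
Energy balance on cold side (adiabatic exchanger): Q = ṁ_c·Cp_c·(T_c,out − T_c,in)
T_c,out = -37.9 + 1005.9/(21.3 × 2.24) = -16.818 °C

T_c,out = -16.8 °C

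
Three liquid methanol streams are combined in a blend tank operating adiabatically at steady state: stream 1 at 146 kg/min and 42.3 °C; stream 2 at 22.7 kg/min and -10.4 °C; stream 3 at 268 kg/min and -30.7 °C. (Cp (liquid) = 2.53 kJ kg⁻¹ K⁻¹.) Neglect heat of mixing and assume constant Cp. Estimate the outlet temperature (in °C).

T_out = -5.24 °C

Energy balance with Q = 0: Σ ṁᵢCp,ᵢ(T_out − Tᵢ) = 0
Σ ṁᵢCp,ᵢTᵢ = 146×2.53×42.3 + 22.7×2.53×-10.4 + 268×2.53×-30.7 = -5788.3
Σ ṁᵢCp,ᵢ = 146×2.53 + 22.7×2.53 + 268×2.53 = 1104.9
T_out = -5788.3 / 1104.9 = -5.239 °C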